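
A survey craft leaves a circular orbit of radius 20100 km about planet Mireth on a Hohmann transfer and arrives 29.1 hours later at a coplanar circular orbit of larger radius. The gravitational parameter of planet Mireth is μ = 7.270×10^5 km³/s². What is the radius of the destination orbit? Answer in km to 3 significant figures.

r₂ = 1.66×10^5 km

Transfer time t = 29.1 hours = 1.0476×10^5 s, and t = π√(a_t³/μ).
So a_t = (μ t²/π²)^(1/3) = (7.270×10^5 × (1.0476×10^5)² / π²)^(1/3) = 93156 km.
Since a_t = (r₁ + r₂)/2, r₂ = 2a_t − r₁ = 2×93156 − 20100 = 1.66212×10^5 km.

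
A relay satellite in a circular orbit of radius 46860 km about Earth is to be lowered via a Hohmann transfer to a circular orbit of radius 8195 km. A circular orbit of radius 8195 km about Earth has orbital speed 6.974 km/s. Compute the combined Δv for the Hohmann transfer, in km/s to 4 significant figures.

Δv = 3.450 km/s

From the circular-orbit relation v² = μ/r at r = 8195 km: μ = v²r = (6.974)² × 8195 = 3.98578×10^5 km³/s².
The Hohmann ellipse has a_t = (r₁ + r₂)/2 = 27527.5 km.
Circular speed at r₁: v₁ = √(μ/r₁) = √(3.98578×10^5/46860) = 2.916 km/s.
On the transfer ellipse at r₁, vis-viva gives v_a = √[μ(2/r₁ − 1/a_t)] = 1.591 km/s.
First burn Δv₁ = |v_a − v₁| = 1.325 km/s.
At r₂, v₂ = √(μ/r₂) = 6.974 km/s.
Transfer-orbit speed at r₂: v_p = √[μ(2/r₂ − 1/a_t)] = 9.099 km/s.
Second burn Δv₂ = |v₂ − v_p| = 2.125 km/s.
Total Δv = Δv₁ + Δv₂ = 3.450 km/s.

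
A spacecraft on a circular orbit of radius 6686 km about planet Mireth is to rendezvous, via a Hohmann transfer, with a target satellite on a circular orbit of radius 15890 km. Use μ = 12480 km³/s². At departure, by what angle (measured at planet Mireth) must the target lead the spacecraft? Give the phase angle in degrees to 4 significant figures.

Transfer-ellipse semi-major axis a_t = (r₁ + r₂)/2 = (6686 + 15890)/2 = 11288 km.
The half-period of the transfer ellipse is t = π√(a_t³/μ) = 33730 s.
Target angular speed ω₂ = √(μ/r₂³) = 5.577×10^-5 rad/s.
Angle swept by the target during transfer: ω₂·t = 1.881 rad = 107.77°.
Arrival is 180° from departure on the ellipse, so φ = 180° − 107.77° = 72.23°.

φ = 72.23°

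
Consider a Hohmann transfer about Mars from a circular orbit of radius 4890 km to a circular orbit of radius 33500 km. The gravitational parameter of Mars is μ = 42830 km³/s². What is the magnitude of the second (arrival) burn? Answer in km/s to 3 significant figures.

Semi-major axis of the transfer orbit: a_t = (4890 + 33500)/2 = 19195 km.
On the circular orbit at r = 33500 km, v_c = √(μ/r) = 1.1307 km/s.
Vis-viva on the transfer ellipse at r = 33500 km gives v_t = √[μ(2/r − 1/a_t)] = 0.57071 km/s.
Δv₂ = |v_t − v_c| = |0.57071 − 1.1307| = 0.5600 km/s.

Δv₂ = 0.560 km/s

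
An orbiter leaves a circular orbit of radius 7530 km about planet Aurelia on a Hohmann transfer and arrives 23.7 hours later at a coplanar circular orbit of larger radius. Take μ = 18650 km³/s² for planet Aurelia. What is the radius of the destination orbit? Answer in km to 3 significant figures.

r₂ = 40400 km

Transfer time t = 23.7 hours = 85320 s, and t = π√(a_t³/μ).
So a_t = (μ t²/π²)^(1/3) = (18650 × (85320)² / π²)^(1/3) = 23960 km.
Since a_t = (r₁ + r₂)/2, r₂ = 2a_t − r₁ = 2×23960 − 7530 = 40390 km.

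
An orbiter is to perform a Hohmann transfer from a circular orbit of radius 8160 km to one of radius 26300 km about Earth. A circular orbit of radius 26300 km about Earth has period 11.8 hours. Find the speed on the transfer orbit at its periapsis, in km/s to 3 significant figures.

v = 8.63 km/s

From Kepler's third law T² = 4π²r³/μ at r = 26300 km, T = 11.8 hours = 11.8 × 3600 s = 42480 s: μ = 4π²r³/T² = 3.97977×10^5 km³/s².
Transfer-ellipse semi-major axis a_t = (r₁ + r₂)/2 = (8160 + 26300)/2 = 17230 km.
The periapsis of the transfer ellipse is at r = 8160 km.
Vis-viva: v = √[μ(2/r − 1/a_t)] = √[3.97977×10^5 × (2/8160 − 1/17230)] = 8.628 km/s.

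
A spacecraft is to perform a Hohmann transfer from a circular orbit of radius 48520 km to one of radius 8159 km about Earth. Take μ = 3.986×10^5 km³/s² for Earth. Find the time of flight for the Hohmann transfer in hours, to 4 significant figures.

t = 6.594 hours

Transfer-ellipse semi-major axis a_t = (r₁ + r₂)/2 = (48520 + 8159)/2 = 28339.5 km.
By Kepler's third law the transfer-orbit period is T = 2π√(a_t³/μ), so t = T/2 = 23740 s.
Converting: 23740 s ÷ 3600 s/hour = 6.594 hours.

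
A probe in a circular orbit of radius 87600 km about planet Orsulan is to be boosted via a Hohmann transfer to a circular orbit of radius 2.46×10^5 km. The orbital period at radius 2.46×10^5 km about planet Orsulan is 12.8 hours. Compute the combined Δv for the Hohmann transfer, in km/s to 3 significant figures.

From Kepler's third law T² = 4π²r³/μ at r = 2.46×10^5 km, T = 12.8 hours = 12.8 × 3600 s = 46080 s: μ = 4π²r³/T² = 2.76783×10^8 km³/s².
The Hohmann ellipse has a_t = (r₁ + r₂)/2 = 1.668×10^5 km.
Circular speed at r₁: v₁ = √(μ/r₁) = √(2.76783×10^8/87600) = 56.2106 km/s.
On the transfer ellipse at r₁, vis-viva equation gives v_p = √[μ(2/r₁ − 1/a_t)] = 68.2633 km/s.
First burn Δv₁ = |v_p − v₁| = 12.053 km/s.
Circular speed at r₂: v₂ = √(μ/r₂) = 33.5430 km/s.
Transfer-orbit speed at r₂: v_a = √[μ(2/r₂ − 1/a_t)] = 24.3084 km/s.
Second burn Δv₂ = |v₂ − v_a| = 9.2346 km/s.
Total Δv = Δv₁ + Δv₂ = 21.29 km/s.

Δv = 21.3 km/s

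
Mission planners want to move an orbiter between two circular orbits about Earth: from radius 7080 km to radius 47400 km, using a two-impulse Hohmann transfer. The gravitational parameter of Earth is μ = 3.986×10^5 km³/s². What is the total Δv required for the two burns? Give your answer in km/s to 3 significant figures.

Semi-major axis of the transfer orbit: a_t = (7080 + 47400)/2 = 27240 km.
At r₁ the circular-orbit speed is v₁ = √(μ/r₁) = 7.5033 km/s.
Transfer-orbit speed at r₁ (v² = μ(2/r − 1/a)): v_p = √[μ(2/r₁ − 1/a_t)] = 9.8978 km/s.
First burn Δv₁ = |v_p − v₁| = 2.3945 km/s.
Circular speed at r₂: v₂ = √(μ/r₂) = 2.8999 km/s.
Transfer-orbit speed at r₂: v_a = √[μ(2/r₂ − 1/a_t)] = 1.4784 km/s.
Second burn Δv₂ = |v₂ − v_a| = 1.4215 km/s.
Δv = Δv₁ + Δv₂ = 2.3945 + 1.4215 = 3.816 km/s.

Δv = 3.82 km/s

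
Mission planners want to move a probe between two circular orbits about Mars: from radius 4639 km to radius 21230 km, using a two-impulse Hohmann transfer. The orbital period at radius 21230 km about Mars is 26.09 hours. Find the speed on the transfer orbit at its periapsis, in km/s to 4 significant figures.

From Kepler's third law T² = 4π²r³/μ at r = 21230 km, T = 26.09 hours = 26.09 × 3600 s = 93924 s: μ = 4π²r³/T² = 42821.0 km³/s².
The Hohmann ellipse has a_t = (r₁ + r₂)/2 = 12934.5 km.
The periapsis of the transfer ellipse is at r = 4639 km.
Applying v² = μ(2/r − 1/a_t): v = 3.892 km/s.

v = 3.892 km/s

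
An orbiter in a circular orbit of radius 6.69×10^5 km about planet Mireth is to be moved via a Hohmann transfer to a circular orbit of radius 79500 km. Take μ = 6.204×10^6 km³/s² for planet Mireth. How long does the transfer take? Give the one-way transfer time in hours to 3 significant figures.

The Hohmann ellipse has a_t = (r₁ + r₂)/2 = 3.7425×10^5 km.
Transfer time t = π√(a_t³/μ) = π√((3.7425×10^5)³ / 6.204×10^6) = 2.888×10^5 s.
Converting: 2.888×10^5 s ÷ 3600 s/hour = 80.2 hours.

t = 80.2 hours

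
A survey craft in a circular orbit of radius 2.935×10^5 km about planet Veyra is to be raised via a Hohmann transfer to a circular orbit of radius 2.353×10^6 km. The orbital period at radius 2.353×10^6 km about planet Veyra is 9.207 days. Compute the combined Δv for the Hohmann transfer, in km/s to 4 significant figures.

From Kepler's third law T² = 4π²r³/μ at r = 2.353×10^6 km, T = 9.207 days = 9.207 × 86400 s = 7.954848×10^5 s: μ = 4π²r³/T² = 8.12759×10^8 km³/s².
Semi-major axis of the transfer orbit: a_t = (2.935×10^5 + 2.353×10^6)/2 = 1.32325×10^6 km.
Circular speed at r₁: v₁ = √(μ/r₁) = √(8.12759×10^8/2.935×10^5) = 52.62 km/s.
Transfer-orbit speed at r₁ (vis-viva equation): v_p = √[μ(2/r₁ − 1/a_t)] = 70.17 km/s.
First burn Δv₁ = |v_p − v₁| = 17.55 km/s.
At r₂, v₂ = √(μ/r₂) = 18.585 km/s.
Transfer-orbit speed at r₂: v_a = √[μ(2/r₂ − 1/a_t)] = 8.7529 km/s.
Second burn Δv₂ = |v₂ − v_a| = 9.832 km/s.
Δv = Δv₁ + Δv₂ = 17.55 + 9.832 = 27.38 km/s.

Δv = 27.38 km/s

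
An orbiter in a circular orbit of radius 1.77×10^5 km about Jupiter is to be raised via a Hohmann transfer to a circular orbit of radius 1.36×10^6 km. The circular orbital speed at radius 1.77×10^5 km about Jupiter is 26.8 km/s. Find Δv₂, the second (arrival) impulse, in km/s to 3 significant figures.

From the circular-orbit relation v² = μ/r at r = 1.77×10^5 km: μ = v²r = (26.8)² × 1.77×10^5 = 1.27128×10^8 km³/s².
The Hohmann ellipse has a_t = (r₁ + r₂)/2 = 7.685×10^5 km.
Circular speed at r = 1.360×10^6 km: v_c = √(μ/r) = 9.668 km/s.
Vis-viva on the transfer ellipse at r = 1.360×10^6 km gives v_t = √[μ(2/r − 1/a_t)] = 4.640 km/s.
Δv₂ = |v_t − v_c| = |4.640 − 9.668| = 5.028 km/s.

Δv₂ = 5.03 km/s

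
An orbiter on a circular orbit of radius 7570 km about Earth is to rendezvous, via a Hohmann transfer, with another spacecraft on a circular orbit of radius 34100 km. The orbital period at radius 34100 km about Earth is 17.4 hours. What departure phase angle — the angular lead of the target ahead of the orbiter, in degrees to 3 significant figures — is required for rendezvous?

φ = 94.0°

From Kepler's third law T² = 4π²r³/μ at r = 34100 km, T = 17.4 hours = 17.4 × 3600 s = 62640 s: μ = 4π²r³/T² = 3.98951×10^5 km³/s².
Semi-major axis of the transfer orbit: a_t = (7570 + 34100)/2 = 20835 km.
The half-period of the transfer ellipse is t = π√(a_t³/μ) = 14958 s.
The target's mean motion on its circular orbit is ω₂ = √(μ/r₂³) = 1.0031×10^-4 rad/s.
Angle swept by the target during transfer: ω₂·t = 1.5004 rad = 85.97°.
Arrival is 180° from departure on the ellipse, so φ = 180° − 85.97° = 94.0°.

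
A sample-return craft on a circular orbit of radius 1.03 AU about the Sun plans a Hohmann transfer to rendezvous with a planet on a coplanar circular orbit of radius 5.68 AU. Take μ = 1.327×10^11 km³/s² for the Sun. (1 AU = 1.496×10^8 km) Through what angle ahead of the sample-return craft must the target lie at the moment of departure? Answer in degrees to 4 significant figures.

φ = 98.29°

In km: r₁ = 1.03 × 1.496×10^8 = 1.54088×10^8 km; r₂ = 5.68 × 1.496×10^8 = 8.49728×10^8 km.
The Hohmann ellipse has a_t = (r₁ + r₂)/2 = 5.01908×10^8 km.
Transfer time t = π√(a_t³/μ) = 9.69729×10^7 s.
The target's mean motion on its circular orbit is ω₂ = √(μ/r₂³) = 1.47067×10^-8 rad/s.
Angle swept by the target during transfer: ω₂·t = 1.42615 rad = 81.71°.
The sample-return craft traverses 180° on the transfer ellipse, so the target must lead by 180° − 81.71° = 98.29°.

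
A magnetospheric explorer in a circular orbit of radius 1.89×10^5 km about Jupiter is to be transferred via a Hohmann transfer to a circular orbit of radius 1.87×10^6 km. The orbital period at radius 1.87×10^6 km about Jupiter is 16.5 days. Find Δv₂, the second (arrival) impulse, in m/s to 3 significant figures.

From Kepler's third law T² = 4π²r³/μ at r = 1.87×10^6 km, T = 16.5 days = 16.5 × 86400 s = 1.4256×10^6 s: μ = 4π²r³/T² = 1.27025×10^8 km³/s².
Semi-major axis of the transfer orbit: a_t = (1.890×10^5 + 1.870×10^6)/2 = 1.0295×10^6 km.
Circular speed at r = 1.870×10^6 km: v_c = √(μ/r) = 8.2418 km/s.
Transfer-orbit speed at the same r (vis-viva, a = a_t): v_t = √[μ(2/r − 1/a_t)] = 3.5314 km/s.
Δv₂ = |v_t − v_c| = |3.5314 − 8.2418| = 4.710 km/s.

Δv₂ = 4710 m/s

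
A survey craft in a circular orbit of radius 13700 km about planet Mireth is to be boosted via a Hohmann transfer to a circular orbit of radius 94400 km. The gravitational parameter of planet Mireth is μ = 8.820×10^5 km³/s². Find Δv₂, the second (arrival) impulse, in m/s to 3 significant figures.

Semi-major axis of the transfer orbit: a_t = (13700 + 94400)/2 = 54050 km.
On the circular orbit at r = 94400 km, v_c = √(μ/r) = 3.057 km/s.
Vis-viva on the transfer ellipse at r = 94400 km gives v_t = √[μ(2/r − 1/a_t)] = 1.539 km/s.
Δv₂ = |v_t − v_c| = |1.539 − 3.057| = 1.518 km/s.

Δv₂ = 1520 m/s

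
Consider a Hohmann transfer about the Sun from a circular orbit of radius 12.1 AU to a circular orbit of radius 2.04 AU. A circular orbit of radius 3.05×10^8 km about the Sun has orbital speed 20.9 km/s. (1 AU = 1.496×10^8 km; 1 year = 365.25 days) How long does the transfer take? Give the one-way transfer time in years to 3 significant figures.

t = 9.38 years

From the circular-orbit relation v² = μ/r at r = 3.05×10^8 km: μ = v²r = (20.9)² × 3.05×10^8 = 1.33227×10^11 km³/s².
In km: r₁ = 12.1 × 1.496×10^8 = 1.81016×10^9 km; r₂ = 2.04 × 1.496×10^8 = 3.05184×10^8 km.
The Hohmann ellipse has a_t = (r₁ + r₂)/2 = 1.057672×10^9 km.
By Kepler's third law the transfer-orbit period is T = 2π√(a_t³/μ), so t = T/2 = 2.961×10^8 s.
Converting: 2.961×10^8 s ÷ 3.15576×10^7 s/year (365.25 × 86400) = 9.38 years.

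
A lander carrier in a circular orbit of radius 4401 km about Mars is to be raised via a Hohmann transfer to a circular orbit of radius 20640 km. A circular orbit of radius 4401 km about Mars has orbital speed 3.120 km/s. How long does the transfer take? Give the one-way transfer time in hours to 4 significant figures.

From the circular-orbit relation v² = μ/r at r = 4401 km: μ = v²r = (3.120)² × 4401 = 42841.1 km³/s².
The Hohmann ellipse has a_t = (r₁ + r₂)/2 = 12520.5 km.
Half the transfer-orbit period gives t = π√(a_t³/μ) = 21264 s.
Converting: 21264 s ÷ 3600 s/hour = 5.907 hours.

t = 5.907 hours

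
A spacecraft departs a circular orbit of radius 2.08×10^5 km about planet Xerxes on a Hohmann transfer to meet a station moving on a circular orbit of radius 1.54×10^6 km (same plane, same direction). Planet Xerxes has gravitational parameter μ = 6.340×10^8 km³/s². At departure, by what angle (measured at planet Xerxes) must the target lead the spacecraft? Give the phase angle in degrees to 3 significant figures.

The Hohmann ellipse has a_t = (r₁ + r₂)/2 = 8.740×10^5 km.
Transfer time t = π√(a_t³/μ) = 1.0195×10^5 s.
The target's mean motion on its circular orbit is ω₂ = √(μ/r₂³) = 1.3175×10^-5 rad/s.
Angle swept by the target during transfer: ω₂·t = 1.3432 rad = 76.96°.
The spacecraft traverses 180° on the transfer ellipse, so the target must lead by 180° − 76.96° = 103°.

φ = 103°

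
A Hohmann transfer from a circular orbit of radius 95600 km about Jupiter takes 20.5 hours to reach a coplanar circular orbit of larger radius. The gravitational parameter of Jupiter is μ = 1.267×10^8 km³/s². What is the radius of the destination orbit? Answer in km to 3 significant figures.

r₂ = 7.28×10^5 km

Transfer time t = 20.5 hours = 73800 s, and t = π√(a_t³/μ).
So a_t = (μ t²/π²)^(1/3) = (1.267×10^8 × (73800)² / π²)^(1/3) = 4.1197×10^5 km.
Since a_t = (r₁ + r₂)/2, r₂ = 2a_t − r₁ = 2×4.1197×10^5 − 95600 = 7.2834×10^5 km.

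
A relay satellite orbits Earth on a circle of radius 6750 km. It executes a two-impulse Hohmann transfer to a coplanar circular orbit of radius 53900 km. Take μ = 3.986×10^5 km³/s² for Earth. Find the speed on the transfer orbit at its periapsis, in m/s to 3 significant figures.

Transfer-ellipse semi-major axis a_t = (r₁ + r₂)/2 = (6750 + 53900)/2 = 30325 km.
The periapsis of the transfer ellipse is at r = 6750 km.
Applying v² = μ(2/r − 1/a_t): v = 10.24 km/s.

v = 10200 m/s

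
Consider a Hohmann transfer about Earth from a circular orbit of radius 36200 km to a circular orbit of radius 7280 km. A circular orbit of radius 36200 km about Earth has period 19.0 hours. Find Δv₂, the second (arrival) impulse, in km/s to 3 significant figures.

Δv₂ = 2.15 km/s

From Kepler's third law T² = 4π²r³/μ at r = 36200 km, T = 19.0 hours = 19.0 × 3600 s = 68400 s: μ = 4π²r³/T² = 4.00289×10^5 km³/s².
Semi-major axis of the transfer orbit: a_t = (36200 + 7280)/2 = 21740 km.
Circular speed at r = 7280 km: v_c = √(μ/r) = 7.4152 km/s.
Transfer-orbit speed at the same r (vis-viva, a = a_t): v_t = √[μ(2/r − 1/a_t)] = 9.5685 km/s.
Δv₂ = |v_t − v_c| = |9.5685 − 7.4152| = 2.153 km/s.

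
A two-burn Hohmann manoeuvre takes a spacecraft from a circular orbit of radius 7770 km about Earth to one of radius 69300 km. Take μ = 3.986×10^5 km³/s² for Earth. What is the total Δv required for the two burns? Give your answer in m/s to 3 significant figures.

Δv = 3760 m/s

Transfer-ellipse semi-major axis a_t = (r₁ + r₂)/2 = (7770 + 69300)/2 = 38535 km.
Circular speed at r₁: v₁ = √(μ/r₁) = √(3.986×10^5/7770) = 7.162 km/s.
On the transfer ellipse at r₁, v² = μ(2/r − 1/a) gives v_p = √[μ(2/r₁ − 1/a_t)] = 9.605 km/s.
First burn Δv₁ = |v_p − v₁| = 2.443 km/s.
Circular speed at r₂: v₂ = √(μ/r₂) = 2.398 km/s.
Transfer-orbit speed at r₂: v_a = √[μ(2/r₂ − 1/a_t)] = 1.077 km/s.
Second burn Δv₂ = |v₂ − v_a| = 1.321 km/s.
Total Δv = Δv₁ + Δv₂ = 3.764 km/s.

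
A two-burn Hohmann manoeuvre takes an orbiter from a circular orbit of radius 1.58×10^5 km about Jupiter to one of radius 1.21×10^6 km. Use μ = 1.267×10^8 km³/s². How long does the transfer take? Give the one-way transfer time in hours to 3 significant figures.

t = 43.9 hours

Transfer-ellipse semi-major axis a_t = (r₁ + r₂)/2 = (1.580×10^5 + 1.210×10^6)/2 = 6.840×10^5 km.
Half the transfer-orbit period gives t = π√(a_t³/μ) = 1.579×10^5 s.
Converting: 1.579×10^5 s ÷ 3600 s/hour = 43.9 hours.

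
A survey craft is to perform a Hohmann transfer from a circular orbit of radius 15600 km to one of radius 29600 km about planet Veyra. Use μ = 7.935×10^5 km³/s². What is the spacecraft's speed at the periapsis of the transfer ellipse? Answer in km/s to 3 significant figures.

v = 8.16 km/s

Transfer-ellipse semi-major axis a_t = (r₁ + r₂)/2 = (15600 + 29600)/2 = 22600 km.
At periapsis, r = 15600 km.
Applying v² = μ(2/r − 1/a_t): v = 8.162 km/s.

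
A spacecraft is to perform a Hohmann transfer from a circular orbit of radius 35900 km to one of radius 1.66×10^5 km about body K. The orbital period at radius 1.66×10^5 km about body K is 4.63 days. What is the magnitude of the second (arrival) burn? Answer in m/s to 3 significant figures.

Δv₂ = 1050 m/s

From Kepler's third law T² = 4π²r³/μ at r = 1.66×10^5 km, T = 4.63 days = 4.63 × 86400 s = 4.00032×10^5 s: μ = 4π²r³/T² = 1.12848×10^6 km³/s².
The Hohmann ellipse has a_t = (r₁ + r₂)/2 = 1.0095×10^5 km.
On the circular orbit at r = 1.660×10^5 km, v_c = √(μ/r) = 2.607 km/s.
Vis-viva on the transfer ellipse at r = 1.660×10^5 km gives v_t = √[μ(2/r − 1/a_t)] = 1.555 km/s.
Δv₂ = |v_t − v_c| = |1.555 − 2.607| = 1.052 km/s.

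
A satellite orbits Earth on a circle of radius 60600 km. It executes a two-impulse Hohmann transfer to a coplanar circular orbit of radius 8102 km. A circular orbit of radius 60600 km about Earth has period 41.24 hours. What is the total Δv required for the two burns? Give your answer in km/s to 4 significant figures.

From Kepler's third law T² = 4π²r³/μ at r = 60600 km, T = 41.24 hours = 41.24 × 3600 s = 1.48464×10^5 s: μ = 4π²r³/T² = 3.98598×10^5 km³/s².
Transfer-ellipse semi-major axis a_t = (r₁ + r₂)/2 = (60600 + 8102)/2 = 34351 km.
At r₁ the circular-orbit speed is v₁ = √(μ/r₁) = 2.565 km/s.
Transfer-orbit speed at r₁ (v² = μ(2/r − 1/a)): v_a = √[μ(2/r₁ − 1/a_t)] = 1.246 km/s.
First burn Δv₁ = |v_a − v₁| = 1.319 km/s.
At r₂, v₂ = √(μ/r₂) = 7.014 km/s.
Transfer-orbit speed at r₂: v_p = √[μ(2/r₂ − 1/a_t)] = 9.316 km/s.
Second burn Δv₂ = |v₂ − v_p| = 2.302 km/s.
Total Δv = Δv₁ + Δv₂ = 3.621 km/s.

Δv = 3.621 km/s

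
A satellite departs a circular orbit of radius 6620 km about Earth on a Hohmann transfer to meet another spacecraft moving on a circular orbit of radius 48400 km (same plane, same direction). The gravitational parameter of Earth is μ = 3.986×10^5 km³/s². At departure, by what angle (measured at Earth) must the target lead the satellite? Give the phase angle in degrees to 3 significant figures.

φ = 103°

Transfer-ellipse semi-major axis a_t = (r₁ + r₂)/2 = (6620 + 48400)/2 = 27510 km.
Transfer time t = π√(a_t³/μ) = 22705 s.
Target angular speed ω₂ = √(μ/r₂³) = 5.9293×10^-5 rad/s.
Angle swept by the target during transfer: ω₂·t = 1.3462 rad = 77.13°.
The satellite traverses 180° on the transfer ellipse, so the target must lead by 180° − 77.13° = 103°.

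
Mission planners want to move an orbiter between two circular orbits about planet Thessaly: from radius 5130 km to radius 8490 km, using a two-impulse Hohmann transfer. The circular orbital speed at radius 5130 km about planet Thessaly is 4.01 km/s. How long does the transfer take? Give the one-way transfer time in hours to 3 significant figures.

From the circular-orbit relation v² = μ/r at r = 5130 km: μ = v²r = (4.01)² × 5130 = 82490.9 km³/s².
Transfer-ellipse semi-major axis a_t = (r₁ + r₂)/2 = (5130 + 8490)/2 = 6810 km.
Half the transfer-orbit period gives t = π√(a_t³/μ) = 6147 s.
Converting: 6147 s ÷ 3600 s/hour = 1.71 hours.

t = 1.71 hours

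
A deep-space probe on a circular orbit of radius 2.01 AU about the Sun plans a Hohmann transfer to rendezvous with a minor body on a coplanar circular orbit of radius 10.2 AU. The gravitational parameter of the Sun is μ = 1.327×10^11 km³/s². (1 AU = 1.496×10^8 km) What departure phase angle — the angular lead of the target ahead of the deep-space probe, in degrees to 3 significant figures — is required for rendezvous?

φ = 96.7°

In km: r₁ = 2.01 × 1.496×10^8 = 3.00696×10^8 km; r₂ = 10.2 × 1.496×10^8 = 1.52592×10^9 km.
Transfer-ellipse semi-major axis a_t = (r₁ + r₂)/2 = (3.00696×10^8 + 1.52592×10^9)/2 = 9.13308×10^8 km.
The half-period of the transfer ellipse is t = π√(a_t³/μ) = 2.38035×10^8 s.
Target angular speed ω₂ = √(μ/r₂³) = 6.11136×10^-9 rad/s.
Angle swept by the target during transfer: ω₂·t = 1.45472 rad = 83.349°.
Arrival is 180° from departure on the ellipse, so φ = 180° − 83.349° = 96.7°.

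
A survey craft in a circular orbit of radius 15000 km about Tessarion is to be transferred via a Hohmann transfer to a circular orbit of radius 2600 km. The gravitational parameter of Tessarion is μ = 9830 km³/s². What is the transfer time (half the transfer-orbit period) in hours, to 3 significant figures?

The Hohmann ellipse has a_t = (r₁ + r₂)/2 = 8800 km.
By Kepler's third law the transfer-orbit period is T = 2π√(a_t³/μ), so t = T/2 = 26160 s.
Converting: 26160 s ÷ 3600 s/hour = 7.27 hours.

t = 7.27 hours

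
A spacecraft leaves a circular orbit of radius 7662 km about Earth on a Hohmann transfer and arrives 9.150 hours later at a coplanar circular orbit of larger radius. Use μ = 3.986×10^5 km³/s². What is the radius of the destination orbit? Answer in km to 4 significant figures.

Transfer time t = 9.150 hours = 32940 s, and t = π√(a_t³/μ).
So a_t = (μ t²/π²)^(1/3) = (3.986×10^5 × (32940)² / π²)^(1/3) = 35256 km.
Since a_t = (r₁ + r₂)/2, r₂ = 2a_t − r₁ = 2×35256 − 7662 = 62850 km.

r₂ = 62850 km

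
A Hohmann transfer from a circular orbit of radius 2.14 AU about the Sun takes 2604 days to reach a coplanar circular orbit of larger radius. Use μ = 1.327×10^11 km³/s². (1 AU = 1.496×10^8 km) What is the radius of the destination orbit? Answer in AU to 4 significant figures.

r₂ = 9.620 AU

In km: r₁ = 2.14 × 1.496×10^8 = 3.20144×10^8 km.
Transfer time t = 2604 days = 2.249856×10^8 s, and t = π√(a_t³/μ).
So a_t = (μ t²/π²)^(1/3) = (1.327×10^11 × (2.249856×10^8)² / π²)^(1/3) = 8.7962×10^8 km.
Since a_t = (r₁ + r₂)/2, r₂ = 2a_t − r₁ = 2×8.7962×10^8 − 3.20144×10^8 = 1.439096×10^9 km.
In AU: r₂ = 1.439096×10^9 / 1.496×10^8 = 9.620 AU.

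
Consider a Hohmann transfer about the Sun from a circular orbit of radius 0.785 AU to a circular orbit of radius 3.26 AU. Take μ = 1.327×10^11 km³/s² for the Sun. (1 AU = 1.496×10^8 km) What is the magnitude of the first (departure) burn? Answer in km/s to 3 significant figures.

In km: r₁ = 0.785 × 1.496×10^8 = 1.17436×10^8 km; r₂ = 3.26 × 1.496×10^8 = 4.87696×10^8 km.
The Hohmann ellipse has a_t = (r₁ + r₂)/2 = 3.02566×10^8 km.
Circular speed at r = 1.17436×10^8 km: v_c = √(μ/r) = 33.6151 km/s.
Vis-viva on the transfer ellipse at r = 1.17436×10^8 km gives v_t = √[μ(2/r − 1/a_t)] = 42.6775 km/s.
Δv₁ = |v_t − v_c| = |42.6775 − 33.6151| = 9.062 km/s.

Δv₁ = 9.06 km/s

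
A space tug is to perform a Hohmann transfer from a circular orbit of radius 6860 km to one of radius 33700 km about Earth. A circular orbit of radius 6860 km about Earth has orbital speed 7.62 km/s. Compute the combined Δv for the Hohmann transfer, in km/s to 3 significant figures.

From the circular-orbit relation v² = μ/r at r = 6860 km: μ = v²r = (7.62)² × 6860 = 3.98322×10^5 km³/s².
Semi-major axis of the transfer orbit: a_t = (6860 + 33700)/2 = 20280 km.
At r₁ the circular-orbit speed is v₁ = √(μ/r₁) = 7.620 km/s.
Transfer-orbit speed at r₁ (v² = μ(2/r − 1/a)): v_p = √[μ(2/r₁ − 1/a_t)] = 9.823 km/s.
First burn Δv₁ = |v_p − v₁| = 2.203 km/s.
Circular speed at r₂: v₂ = √(μ/r₂) = 3.438 km/s.
Transfer-orbit speed at r₂: v_a = √[μ(2/r₂ − 1/a_t)] = 2.000 km/s.
Second burn Δv₂ = |v₂ − v_a| = 1.438 km/s.
Total Δv = Δv₁ + Δv₂ = 3.641 km/s.

Δv = 3.64 km/s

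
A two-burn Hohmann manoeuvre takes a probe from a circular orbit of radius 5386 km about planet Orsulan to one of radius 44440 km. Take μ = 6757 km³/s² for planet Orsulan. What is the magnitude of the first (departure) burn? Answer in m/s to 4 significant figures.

Transfer-ellipse semi-major axis a_t = (r₁ + r₂)/2 = (5386 + 44440)/2 = 24913 km.
Circular speed at r = 5386 km: v_c = √(μ/r) = 1.1201 km/s.
Transfer-orbit speed at the same r (vis-viva, a = a_t): v_t = √[μ(2/r − 1/a_t)] = 1.4960 km/s.
Δv₁ = |v_t − v_c| = |1.4960 − 1.1201| = 0.3759 km/s.

Δv₁ = 375.9 m/s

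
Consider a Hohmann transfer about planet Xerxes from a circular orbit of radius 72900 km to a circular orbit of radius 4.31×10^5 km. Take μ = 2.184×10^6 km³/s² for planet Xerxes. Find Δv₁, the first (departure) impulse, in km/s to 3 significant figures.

Δv₁ = 1.69 km/s

Transfer-ellipse semi-major axis a_t = (r₁ + r₂)/2 = (72900 + 4.310×10^5)/2 = 2.5195×10^5 km.
On the circular orbit at r = 72900 km, v_c = √(μ/r) = 5.4735 km/s.
Vis-viva on the transfer ellipse at r = 72900 km gives v_t = √[μ(2/r − 1/a_t)] = 7.1589 km/s.
Δv₁ = |v_t − v_c| = |7.1589 − 5.4735| = 1.685 km/s.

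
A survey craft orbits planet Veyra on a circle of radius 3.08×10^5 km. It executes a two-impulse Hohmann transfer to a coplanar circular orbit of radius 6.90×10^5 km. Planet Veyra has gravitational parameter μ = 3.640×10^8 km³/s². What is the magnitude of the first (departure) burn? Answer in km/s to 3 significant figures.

Δv₁ = 6.05 km/s

Semi-major axis of the transfer orbit: a_t = (3.080×10^5 + 6.900×10^5)/2 = 4.990×10^5 km.
Circular speed at r = 3.080×10^5 km: v_c = √(μ/r) = 34.378 km/s.
Vis-viva on the transfer ellipse at r = 3.080×10^5 km gives v_t = √[μ(2/r − 1/a_t)] = 40.425 km/s.
Δv₁ = |v_t − v_c| = |40.425 − 34.378| = 6.047 km/s.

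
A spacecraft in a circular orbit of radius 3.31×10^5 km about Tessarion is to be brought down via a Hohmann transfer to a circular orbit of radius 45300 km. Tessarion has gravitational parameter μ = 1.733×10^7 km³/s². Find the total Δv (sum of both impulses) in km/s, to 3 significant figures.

Semi-major axis of the transfer orbit: a_t = (3.310×10^5 + 45300)/2 = 1.8815×10^5 km.
At r₁ the circular-orbit speed is v₁ = √(μ/r₁) = 7.2358 km/s.
Transfer-orbit speed at r₁ (vis-viva): v_a = √[μ(2/r₁ − 1/a_t)] = 3.5504 km/s.
First burn Δv₁ = |v_a − v₁| = 3.685 km/s.
At r₂, v₂ = √(μ/r₂) = 19.5592 km/s.
Transfer-orbit speed at r₂: v_p = √[μ(2/r₂ − 1/a_t)] = 25.9425 km/s.
Second burn Δv₂ = |v₂ − v_p| = 6.383 km/s.
Δv = Δv₁ + Δv₂ = 3.685 + 6.383 = 10.07 km/s.

Δv = 10.1 km/s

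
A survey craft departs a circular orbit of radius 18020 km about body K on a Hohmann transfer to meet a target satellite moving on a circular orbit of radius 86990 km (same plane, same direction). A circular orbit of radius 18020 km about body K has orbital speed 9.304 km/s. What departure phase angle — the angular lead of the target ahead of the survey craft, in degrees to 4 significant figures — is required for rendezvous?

From the circular-orbit relation v² = μ/r at r = 18020 km: μ = v²r = (9.304)² × 18020 = 1.55989×10^6 km³/s².
Transfer-ellipse semi-major axis a_t = (r₁ + r₂)/2 = (18020 + 86990)/2 = 52505 km.
The half-period of the transfer ellipse is t = π√(a_t³/μ) = 30262.4 s.
The target's mean motion on its circular orbit is ω₂ = √(μ/r₂³) = 4.86792×10^-5 rad/s.
Angle swept by the target during transfer: ω₂·t = 1.47315 rad = 84.41°.
Arrival is 180° from departure on the ellipse, so φ = 180° − 84.41° = 95.59°.

φ = 95.59°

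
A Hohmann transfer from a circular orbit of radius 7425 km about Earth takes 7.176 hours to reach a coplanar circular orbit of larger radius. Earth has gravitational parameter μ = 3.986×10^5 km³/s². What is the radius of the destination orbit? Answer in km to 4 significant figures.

Transfer time t = 7.176 hours = 25833.6 s, and t = π√(a_t³/μ).
So a_t = (μ t²/π²)^(1/3) = (3.986×10^5 × (25833.6)² / π²)^(1/3) = 29983 km.
Since a_t = (r₁ + r₂)/2, r₂ = 2a_t − r₁ = 2×29983 − 7425 = 52541 km.

r₂ = 52540 km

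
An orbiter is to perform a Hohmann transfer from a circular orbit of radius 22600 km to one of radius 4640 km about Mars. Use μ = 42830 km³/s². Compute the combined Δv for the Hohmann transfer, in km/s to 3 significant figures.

Transfer-ellipse semi-major axis a_t = (r₁ + r₂)/2 = (22600 + 4640)/2 = 13620 km.
At r₁ the circular-orbit speed is v₁ = √(μ/r₁) = 1.37664 km/s.
Transfer-orbit speed at r₁ (vis-viva): v_a = √[μ(2/r₁ − 1/a_t)] = 0.803508 km/s.
First burn Δv₁ = |v_a − v₁| = 0.57313 km/s.
At r₂, v₂ = √(μ/r₂) = 3.03819 km/s.
Transfer-orbit speed at r₂: v_p = √[μ(2/r₂ − 1/a_t)] = 3.91364 km/s.
Second burn Δv₂ = |v₂ − v_p| = 0.87545 km/s.
Δv = Δv₁ + Δv₂ = 0.57313 + 0.87545 = 1.449 km/s.

Δv = 1.45 km/s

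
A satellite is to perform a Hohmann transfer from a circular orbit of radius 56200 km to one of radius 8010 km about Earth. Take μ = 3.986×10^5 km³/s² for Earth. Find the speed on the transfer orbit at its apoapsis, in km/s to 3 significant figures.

v = 1.33 km/s

The Hohmann ellipse has a_t = (r₁ + r₂)/2 = 32105 km.
At apoapsis, r = 56200 km.
Vis-viva: v = √[μ(2/r − 1/a_t)] = √[3.986×10^5 × (2/56200 − 1/32105)] = 1.330 km/s.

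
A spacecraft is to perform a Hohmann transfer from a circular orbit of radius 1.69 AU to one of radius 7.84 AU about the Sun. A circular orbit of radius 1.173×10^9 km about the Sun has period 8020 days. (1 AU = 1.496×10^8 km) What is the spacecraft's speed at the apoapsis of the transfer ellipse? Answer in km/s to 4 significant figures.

v = 6.335 km/s

From Kepler's third law T² = 4π²r³/μ at r = 1.173×10^9 km, T = 8020 days = 8020 × 86400 s = 6.92928×10^8 s: μ = 4π²r³/T² = 1.32702×10^11 km³/s².
In km: r₁ = 1.69 × 1.496×10^8 = 2.52824×10^8 km; r₂ = 7.84 × 1.496×10^8 = 1.172864×10^9 km.
Transfer-ellipse semi-major axis a_t = (r₁ + r₂)/2 = (2.52824×10^8 + 1.172864×10^9)/2 = 7.12844×10^8 km.
The apoapsis of the transfer ellipse is at r = 1.172864×10^9 km.
Vis-viva: v = √[μ(2/r − 1/a_t)] = √[1.32702×10^11 × (2/1.172864×10^9 − 1/7.12844×10^8)] = 6.335 km/s.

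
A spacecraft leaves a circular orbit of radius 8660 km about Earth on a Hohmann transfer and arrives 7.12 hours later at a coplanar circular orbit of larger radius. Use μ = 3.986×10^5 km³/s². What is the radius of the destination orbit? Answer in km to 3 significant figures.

Transfer time t = 7.12 hours = 25632 s, and t = π√(a_t³/μ).
So a_t = (μ t²/π²)^(1/3) = (3.986×10^5 × (25632)² / π²)^(1/3) = 29826 km.
Since a_t = (r₁ + r₂)/2, r₂ = 2a_t − r₁ = 2×29826 − 8660 = 50992 km.

r₂ = 51000 km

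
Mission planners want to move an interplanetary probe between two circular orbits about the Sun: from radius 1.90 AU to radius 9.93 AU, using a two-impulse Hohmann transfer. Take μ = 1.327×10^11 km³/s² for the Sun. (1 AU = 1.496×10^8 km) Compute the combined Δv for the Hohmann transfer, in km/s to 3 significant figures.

In km: r₁ = 1.90 × 1.496×10^8 = 2.8424×10^8 km; r₂ = 9.93 × 1.496×10^8 = 1.485528×10^9 km.
The Hohmann ellipse has a_t = (r₁ + r₂)/2 = 8.84884×10^8 km.
Circular speed at r₁: v₁ = √(μ/r₁) = √(1.327×10^11/2.8424×10^8) = 21.607 km/s.
On the transfer ellipse at r₁, vis-viva gives v_p = √[μ(2/r₁ − 1/a_t)] = 27.996 km/s.
First burn Δv₁ = |v_p − v₁| = 6.389 km/s.
Circular speed at r₂: v₂ = √(μ/r₂) = 9.4514 km/s.
Transfer-orbit speed at r₂: v_a = √[μ(2/r₂ − 1/a_t)] = 5.3567 km/s.
Second burn Δv₂ = |v₂ − v_a| = 4.095 km/s.
Δv = Δv₁ + Δv₂ = 6.389 + 4.095 = 10.48 km/s.

Δv = 10.5 km/s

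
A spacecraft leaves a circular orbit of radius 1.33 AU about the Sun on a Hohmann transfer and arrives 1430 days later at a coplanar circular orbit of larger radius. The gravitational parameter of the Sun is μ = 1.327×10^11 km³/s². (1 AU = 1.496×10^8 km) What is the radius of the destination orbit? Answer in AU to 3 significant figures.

In km: r₁ = 1.33 × 1.496×10^8 = 1.98968×10^8 km.
Transfer time t = 1430 days = 1.23552×10^8 s, and t = π√(a_t³/μ).
So a_t = (μ t²/π²)^(1/3) = (1.327×10^11 × (1.23552×10^8)² / π²)^(1/3) = 5.8987×10^8 km.
Since a_t = (r₁ + r₂)/2, r₂ = 2a_t − r₁ = 2×5.8987×10^8 − 1.98968×10^8 = 9.80772×10^8 km.
In AU: r₂ = 9.80772×10^8 / 1.496×10^8 = 6.56 AU.

r₂ = 6.56 AU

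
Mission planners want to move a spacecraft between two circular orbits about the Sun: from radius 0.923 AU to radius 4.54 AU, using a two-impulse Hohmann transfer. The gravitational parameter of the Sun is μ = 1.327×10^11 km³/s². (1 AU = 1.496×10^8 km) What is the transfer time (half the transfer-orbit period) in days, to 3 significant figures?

t = 825 days

In km: r₁ = 0.923 × 1.496×10^8 = 1.380808×10^8 km; r₂ = 4.54 × 1.496×10^8 = 6.79184×10^8 km.
Transfer-ellipse semi-major axis a_t = (r₁ + r₂)/2 = (1.380808×10^8 + 6.79184×10^8)/2 = 4.086324×10^8 km.
Transfer time t = π√(a_t³/μ) = π√((4.086324×10^8)³ / 1.327×10^11) = 7.124×10^7 s.
Converting: 7.124×10^7 s ÷ 86400 s/day = 825 days.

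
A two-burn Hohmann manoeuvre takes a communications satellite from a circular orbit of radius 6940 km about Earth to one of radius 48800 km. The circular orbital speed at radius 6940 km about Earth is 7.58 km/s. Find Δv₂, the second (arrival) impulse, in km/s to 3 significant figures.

From the circular-orbit relation v² = μ/r at r = 6940 km: μ = v²r = (7.58)² × 6940 = 3.98747×10^5 km³/s².
The Hohmann ellipse has a_t = (r₁ + r₂)/2 = 27870 km.
On the circular orbit at r = 48800 km, v_c = √(μ/r) = 2.8585 km/s.
Vis-viva on the transfer ellipse at r = 48800 km gives v_t = √[μ(2/r − 1/a_t)] = 1.4264 km/s.
Δv₂ = |v_t − v_c| = |1.4264 − 2.8585| = 1.432 km/s.

Δv₂ = 1.43 km/s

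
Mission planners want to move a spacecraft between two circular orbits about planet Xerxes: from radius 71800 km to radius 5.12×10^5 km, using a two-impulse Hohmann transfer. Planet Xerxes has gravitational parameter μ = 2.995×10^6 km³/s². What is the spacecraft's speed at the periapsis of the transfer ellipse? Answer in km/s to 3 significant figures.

v = 8.55 km/s

Transfer-ellipse semi-major axis a_t = (r₁ + r₂)/2 = (71800 + 5.120×10^5)/2 = 2.919×10^5 km.
The periapsis of the transfer ellipse is at r = 71800 km.
From the vis-viva equation, v = √[μ(2/r − 1/a_t)] = 8.554 km/s.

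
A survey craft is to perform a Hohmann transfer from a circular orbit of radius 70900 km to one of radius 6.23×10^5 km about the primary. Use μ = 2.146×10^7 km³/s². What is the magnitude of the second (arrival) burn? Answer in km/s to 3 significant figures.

Transfer-ellipse semi-major axis a_t = (r₁ + r₂)/2 = (70900 + 6.230×10^5)/2 = 3.4695×10^5 km.
Circular speed at r = 6.230×10^5 km: v_c = √(μ/r) = 5.869 km/s.
Transfer-orbit speed at the same r (vis-viva, a = a_t): v_t = √[μ(2/r − 1/a_t)] = 2.653 km/s.
Δv₂ = |v_t − v_c| = |2.653 − 5.869| = 3.216 km/s.

Δv₂ = 3.22 km/s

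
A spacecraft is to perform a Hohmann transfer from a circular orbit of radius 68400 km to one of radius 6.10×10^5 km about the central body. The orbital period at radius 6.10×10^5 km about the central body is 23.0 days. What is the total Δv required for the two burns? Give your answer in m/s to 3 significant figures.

Δv = 3030 m/s

From Kepler's third law T² = 4π²r³/μ at r = 6.10×10^5 km, T = 23.0 days = 23.0 × 86400 s = 1.9872×10^6 s: μ = 4π²r³/T² = 2.26917×10^6 km³/s².
The Hohmann ellipse has a_t = (r₁ + r₂)/2 = 3.392×10^5 km.
At r₁ the circular-orbit speed is v₁ = √(μ/r₁) = 5.760 km/s.
On the transfer ellipse at r₁, vis-viva gives v_p = √[μ(2/r₁ − 1/a_t)] = 7.724 km/s.
First burn Δv₁ = |v_p − v₁| = 1.964 km/s.
At r₂, v₂ = √(μ/r₂) = 1.929 km/s.
Transfer-orbit speed at r₂: v_a = √[μ(2/r₂ − 1/a_t)] = 0.8661 km/s.
Second burn Δv₂ = |v₂ − v_a| = 1.063 km/s.
Δv = Δv₁ + Δv₂ = 1.964 + 1.063 = 3.027 km/s.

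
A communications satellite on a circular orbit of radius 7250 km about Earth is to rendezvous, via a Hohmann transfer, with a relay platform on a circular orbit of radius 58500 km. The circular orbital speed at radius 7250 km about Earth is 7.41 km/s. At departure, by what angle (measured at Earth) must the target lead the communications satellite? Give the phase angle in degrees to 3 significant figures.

From the circular-orbit relation v² = μ/r at r = 7250 km: μ = v²r = (7.41)² × 7250 = 3.98084×10^5 km³/s².
Transfer-ellipse semi-major axis a_t = (r₁ + r₂)/2 = (7250 + 58500)/2 = 32875 km.
Transfer time t = π√(a_t³/μ) = 29680 s.
Target angular speed ω₂ = √(μ/r₂³) = 4.4592×10^-5 rad/s.
Angle swept by the target during transfer: ω₂·t = 1.3235 rad = 75.83°.
Arrival is 180° from departure on the ellipse, so φ = 180° − 75.83° = 104°.

φ = 104°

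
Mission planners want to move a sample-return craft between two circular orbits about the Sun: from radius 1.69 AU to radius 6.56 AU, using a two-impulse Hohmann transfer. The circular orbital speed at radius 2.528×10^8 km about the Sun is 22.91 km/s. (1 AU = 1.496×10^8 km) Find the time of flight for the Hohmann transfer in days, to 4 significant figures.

From the circular-orbit relation v² = μ/r at r = 2.528×10^8 km: μ = v²r = (22.91)² × 2.528×10^8 = 1.32687×10^11 km³/s².
In km: r₁ = 1.69 × 1.496×10^8 = 2.52824×10^8 km; r₂ = 6.56 × 1.496×10^8 = 9.81376×10^8 km.
Semi-major axis of the transfer orbit: a_t = (2.52824×10^8 + 9.81376×10^8)/2 = 6.171×10^8 km.
Transfer time t = π√(a_t³/μ) = π√((6.171×10^8)³ / 1.32687×10^11) = 1.322×10^8 s.
Converting: 1.322×10^8 s ÷ 86400 s/day = 1530 days.

t = 1530 days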